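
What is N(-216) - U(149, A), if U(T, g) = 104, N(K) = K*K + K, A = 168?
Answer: 46336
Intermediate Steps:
N(K) = K + K² (N(K) = K² + K = K + K²)
N(-216) - U(149, A) = -216*(1 - 216) - 1*104 = -216*(-215) - 104 = 46440 - 104 = 46336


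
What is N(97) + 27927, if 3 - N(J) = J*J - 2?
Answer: 18523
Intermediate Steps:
N(J) = 5 - J² (N(J) = 3 - (J*J - 2) = 3 - (J² - 2) = 3 - (-2 + J²) = 3 + (2 - J²) = 5 - J²)
N(97) + 27927 = (5 - 1*97²) + 27927 = (5 - 1*9409) + 27927 = (5 - 9409) + 27927 = -9404 + 27927 = 18523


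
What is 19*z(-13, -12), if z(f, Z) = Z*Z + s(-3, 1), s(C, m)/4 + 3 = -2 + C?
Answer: 2128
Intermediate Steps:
s(C, m) = -20 + 4*C (s(C, m) = -12 + 4*(-2 + C) = -12 + (-8 + 4*C) = -20 + 4*C)
z(f, Z) = -32 + Z**2 (z(f, Z) = Z*Z + (-20 + 4*(-3)) = Z**2 + (-20 - 12) = Z**2 - 32 = -32 + Z**2)
19*z(-13, -12) = 19*(-32 + (-12)**2) = 19*(-32 + 144) = 19*112 = 2128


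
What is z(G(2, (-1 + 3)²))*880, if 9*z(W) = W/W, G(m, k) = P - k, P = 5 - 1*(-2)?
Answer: 880/9 ≈ 97.778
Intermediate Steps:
P = 7 (P = 5 + 2 = 7)
G(m, k) = 7 - k
z(W) = ⅑ (z(W) = (W/W)/9 = (⅑)*1 = ⅑)
z(G(2, (-1 + 3)²))*880 = (⅑)*880 = 880/9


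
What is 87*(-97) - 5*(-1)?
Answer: -8434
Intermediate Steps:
87*(-97) - 5*(-1) = -8439 + 5 = -8434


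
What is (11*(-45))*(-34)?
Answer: 16830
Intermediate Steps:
(11*(-45))*(-34) = -495*(-34) = 16830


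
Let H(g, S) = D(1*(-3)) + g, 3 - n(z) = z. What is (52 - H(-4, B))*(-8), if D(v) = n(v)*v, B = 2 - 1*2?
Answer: -592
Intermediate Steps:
B = 0 (B = 2 - 2 = 0)
n(z) = 3 - z
D(v) = v*(3 - v) (D(v) = (3 - v)*v = v*(3 - v))
H(g, S) = -18 + g (H(g, S) = (1*(-3))*(3 - (-3)) + g = -3*(3 - 1*(-3)) + g = -3*(3 + 3) + g = -3*6 + g = -18 + g)
(52 - H(-4, B))*(-8) = (52 - (-18 - 4))*(-8) = (52 - 1*(-22))*(-8) = (52 + 22)*(-8) = 74*(-8) = -592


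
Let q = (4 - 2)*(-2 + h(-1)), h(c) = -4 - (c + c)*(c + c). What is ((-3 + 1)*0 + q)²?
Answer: 400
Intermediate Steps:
h(c) = -4 - 4*c² (h(c) = -4 - 2*c*2*c = -4 - 4*c²)
q = -20 (q = (4 - 2)*(-2 + (-4 - 4*(-1)²)) = 2*(-2 + (-4 - 4*1)) = 2*(-2 + (-4 - 4)) = 2*(-2 - 8) = 2*(-10) = -20)
((-3 + 1)*0 + q)² = ((-3 + 1)*0 - 20)² = (-2*0 - 20)² = (0 - 20)² = (-20)² = 400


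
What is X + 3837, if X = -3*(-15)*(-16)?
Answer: 3117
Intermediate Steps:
X = -720 (X = 45*(-16) = -720)
X + 3837 = -720 + 3837 = 3117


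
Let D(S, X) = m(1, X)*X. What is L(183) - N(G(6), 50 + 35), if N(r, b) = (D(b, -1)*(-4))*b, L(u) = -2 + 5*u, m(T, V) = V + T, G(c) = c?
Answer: 913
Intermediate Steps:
m(T, V) = T + V
D(S, X) = X*(1 + X) (D(S, X) = (1 + X)*X = X*(1 + X))
N(r, b) = 0 (N(r, b) = (-(1 - 1)*(-4))*b = (-1*0*(-4))*b = (0*(-4))*b = 0*b = 0)
L(183) - N(G(6), 50 + 35) = (-2 + 5*183) - 1*0 = (-2 + 915) + 0 = 913 + 0 = 913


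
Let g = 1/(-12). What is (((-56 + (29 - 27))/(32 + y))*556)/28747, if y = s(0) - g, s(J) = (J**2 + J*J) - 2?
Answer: -360288/10377667 ≈ -0.034718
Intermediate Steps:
s(J) = -2 + 2*J**2 (s(J) = (J**2 + J**2) - 2 = 2*J**2 - 2 = -2 + 2*J**2)
g = -1/12 ≈ -0.083333
y = -23/12 (y = (-2 + 2*0**2) - 1*(-1/12) = (-2 + 2*0) + 1/12 = (-2 + 0) + 1/12 = -2 + 1/12 = -23/12 ≈ -1.9167)
(((-56 + (29 - 27))/(32 + y))*556)/28747 = (((-56 + (29 - 27))/(32 - 23/12))*556)/28747 = (((-56 + 2)/(361/12))*556)*(1/28747) = (-54*12/361*556)*(1/28747) = -648/361*556*(1/28747) = -360288/361*1/28747 = -360288/10377667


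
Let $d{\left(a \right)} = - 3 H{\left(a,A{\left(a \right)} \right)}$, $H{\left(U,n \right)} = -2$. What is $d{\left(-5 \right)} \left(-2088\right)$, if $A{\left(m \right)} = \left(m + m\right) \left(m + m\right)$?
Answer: $-12528$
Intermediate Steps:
$A{\left(m \right)} = 4 m^{2}$ ($A{\left(m \right)} = 2 m 2 m = 4 m^{2}$)
$d{\left(a \right)} = 6$ ($d{\left(a \right)} = \left(-3\right) \left(-2\right) = 6$)
$d{\left(-5 \right)} \left(-2088\right) = 6 \left(-2088\right) = -12528$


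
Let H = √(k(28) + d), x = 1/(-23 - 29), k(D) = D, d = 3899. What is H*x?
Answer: -√3927/52 ≈ -1.2051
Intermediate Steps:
x = -1/52 (x = 1/(-52) = -1/52 ≈ -0.019231)
H = √3927 (H = √(28 + 3899) = √3927 ≈ 62.666)
H*x = √3927*(-1/52) = -√3927/52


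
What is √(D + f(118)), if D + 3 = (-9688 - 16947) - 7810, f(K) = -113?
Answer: I*√34561 ≈ 185.91*I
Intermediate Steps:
D = -34448 (D = -3 + ((-9688 - 16947) - 7810) = -3 + (-26635 - 7810) = -3 - 34445 = -34448)
√(D + f(118)) = √(-34448 - 113) = √(-34561) = I*√34561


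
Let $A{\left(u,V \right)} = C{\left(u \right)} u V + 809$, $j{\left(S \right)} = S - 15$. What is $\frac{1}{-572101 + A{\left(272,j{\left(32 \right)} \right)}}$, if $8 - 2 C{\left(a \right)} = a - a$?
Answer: $- \frac{1}{552796} \approx -1.809 \cdot 10^{-6}$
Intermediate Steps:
$j{\left(S \right)} = -15 + S$
$C{\left(a \right)} = 4$ ($C{\left(a \right)} = 4 - \frac{a - a}{2} = 4 - 0 = 4 + 0 = 4$)
$A{\left(u,V \right)} = 809 + 4 V u$ ($A{\left(u,V \right)} = 4 u V + 809 = 4 V u + 809 = 809 + 4 V u$)
$\frac{1}{-572101 + A{\left(272,j{\left(32 \right)} \right)}} = \frac{1}{-572101 + \left(809 + 4 \left(-15 + 32\right) 272\right)} = \frac{1}{-572101 + \left(809 + 4 \cdot 17 \cdot 272\right)} = \frac{1}{-572101 + \left(809 + 18496\right)} = \frac{1}{-572101 + 19305} = \frac{1}{-552796} = - \frac{1}{552796}$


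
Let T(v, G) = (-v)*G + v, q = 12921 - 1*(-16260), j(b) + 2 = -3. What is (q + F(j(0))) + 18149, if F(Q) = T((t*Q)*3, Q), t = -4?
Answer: 47690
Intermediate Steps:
j(b) = -5 (j(b) = -2 - 3 = -5)
q = 29181 (q = 12921 + 16260 = 29181)
T(v, G) = v - G*v (T(v, G) = -G*v + v = v - G*v)
F(Q) = -12*Q*(1 - Q) (F(Q) = (-4*Q*3)*(1 - Q) = (-12*Q)*(1 - Q) = -12*Q*(1 - Q))
(q + F(j(0))) + 18149 = (29181 + 12*(-5)*(-1 - 5)) + 18149 = (29181 + 12*(-5)*(-6)) + 18149 = (29181 + 360) + 18149 = 29541 + 18149 = 47690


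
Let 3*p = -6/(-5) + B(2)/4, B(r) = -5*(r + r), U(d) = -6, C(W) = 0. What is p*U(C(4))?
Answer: 38/5 ≈ 7.6000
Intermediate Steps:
B(r) = -10*r
p = -19/15 (p = (-6/(-5) - 10*2/4)/3 = (-6*(-1/5) - 20*1/4)/3 = (6/5 - 5)/3 = (1/3)*(-19/5) = -19/15 ≈ -1.2667)
p*U(C(4)) = -19/15*(-6) = 38/5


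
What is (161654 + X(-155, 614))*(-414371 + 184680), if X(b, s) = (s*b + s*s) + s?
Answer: -102004394954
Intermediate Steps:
X(b, s) = s + s**2 + b*s (X(b, s) = (b*s + s**2) + s = (s**2 + b*s) + s = s + s**2 + b*s)
(161654 + X(-155, 614))*(-414371 + 184680) = (161654 + 614*(1 - 155 + 614))*(-414371 + 184680) = (161654 + 614*460)*(-229691) = (161654 + 282440)*(-229691) = 444094*(-229691) = -102004394954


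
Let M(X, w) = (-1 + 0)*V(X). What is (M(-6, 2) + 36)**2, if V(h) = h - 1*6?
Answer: 2304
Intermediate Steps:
V(h) = -6 + h (V(h) = h - 6 = -6 + h)
M(X, w) = 6 - X (M(X, w) = (-1 + 0)*(-6 + X) = -(-6 + X) = 6 - X)
(M(-6, 2) + 36)**2 = ((6 - 1*(-6)) + 36)**2 = ((6 + 6) + 36)**2 = (12 + 36)**2 = 48**2 = 2304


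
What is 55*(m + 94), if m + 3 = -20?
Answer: 3905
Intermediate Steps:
m = -23 (m = -3 - 20 = -23)
55*(m + 94) = 55*(-23 + 94) = 55*71 = 3905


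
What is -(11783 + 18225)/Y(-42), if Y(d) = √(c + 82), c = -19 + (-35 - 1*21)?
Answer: -30008*√7/7 ≈ -11342.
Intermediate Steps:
c = -75 (c = -19 + (-35 - 21) = -19 - 56 = -75)
Y(d) = √7 (Y(d) = √(-75 + 82) = √7)
-(11783 + 18225)/Y(-42) = -(11783 + 18225)/(√7) = -30008*√7/7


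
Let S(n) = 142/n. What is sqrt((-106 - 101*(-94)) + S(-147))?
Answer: sqrt(4139682)/21 ≈ 96.887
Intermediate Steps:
sqrt((-106 - 101*(-94)) + S(-147)) = sqrt((-106 - 101*(-94)) + 142/(-147)) = sqrt((-106 + 9494) + 142*(-1/147)) = sqrt(9388 - 142/147) = sqrt(1379894/147) = sqrt(4139682)/21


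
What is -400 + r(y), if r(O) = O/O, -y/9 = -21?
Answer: -399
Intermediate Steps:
y = 189 (y = -9*(-21) = 189)
r(O) = 1
-400 + r(y) = -400 + 1 = -399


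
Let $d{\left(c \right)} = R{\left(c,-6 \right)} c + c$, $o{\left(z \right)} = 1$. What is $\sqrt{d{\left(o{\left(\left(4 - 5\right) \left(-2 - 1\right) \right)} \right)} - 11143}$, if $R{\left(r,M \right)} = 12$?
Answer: $i \sqrt{11130} \approx 105.5 i$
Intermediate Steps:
$d{\left(c \right)} = 13 c$ ($d{\left(c \right)} = 12 c + c = 13 c$)
$\sqrt{d{\left(o{\left(\left(4 - 5\right) \left(-2 - 1\right) \right)} \right)} - 11143} = \sqrt{13 \cdot 1 - 11143} = \sqrt{13 - 11143} = \sqrt{-11130} = i \sqrt{11130}$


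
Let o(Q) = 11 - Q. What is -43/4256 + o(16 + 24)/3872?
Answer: -2265/128744 ≈ -0.017593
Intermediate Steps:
-43/4256 + o(16 + 24)/3872 = -43/4256 + (11 - (16 + 24))/3872 = -43*1/4256 + (11 - 1*40)*(1/3872) = -43/4256 + (11 - 40)*(1/3872) = -43/4256 - 29*1/3872 = -43/4256 - 29/3872 = -2265/128744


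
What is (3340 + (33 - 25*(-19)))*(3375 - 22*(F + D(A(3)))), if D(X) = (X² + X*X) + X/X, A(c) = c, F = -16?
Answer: 12733032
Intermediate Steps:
D(X) = 1 + 2*X² (D(X) = (X² + X²) + 1 = 2*X² + 1 = 1 + 2*X²)
(3340 + (33 - 25*(-19)))*(3375 - 22*(F + D(A(3)))) = (3340 + (33 - 25*(-19)))*(3375 - 22*(-16 + (1 + 2*3²))) = (3340 + (33 + 475))*(3375 - 22*(-16 + (1 + 2*9))) = (3340 + 508)*(3375 - 22*(-16 + (1 + 18))) = 3848*(3375 - 22*(-16 + 19)) = 3848*(3375 - 22*3) = 3848*(3375 - 66) = 3848*3309 = 12733032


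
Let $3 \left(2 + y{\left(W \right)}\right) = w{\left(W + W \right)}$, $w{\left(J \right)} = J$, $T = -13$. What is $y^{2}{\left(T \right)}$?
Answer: $\frac{1024}{9} \approx 113.78$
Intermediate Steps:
$y{\left(W \right)} = -2 + \frac{2 W}{3}$ ($y{\left(W \right)} = -2 + \frac{W + W}{3} = -2 + \frac{2 W}{3}$)
$y^{2}{\left(T \right)} = \left(-2 + \frac{2}{3} \left(-13\right)\right)^{2} = \left(-2 - \frac{26}{3}\right)^{2} = \left(- \frac{32}{3}\right)^{2} = \frac{1024}{9}$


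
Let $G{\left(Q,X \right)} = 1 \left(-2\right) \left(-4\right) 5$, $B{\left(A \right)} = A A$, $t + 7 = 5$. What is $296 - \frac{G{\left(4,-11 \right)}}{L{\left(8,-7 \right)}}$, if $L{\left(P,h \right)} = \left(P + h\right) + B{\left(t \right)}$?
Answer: $288$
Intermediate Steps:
$t = -2$ ($t = -7 + 5 = -2$)
$B{\left(A \right)} = A^{2}$
$L{\left(P,h \right)} = 4 + P + h$ ($L{\left(P,h \right)} = \left(P + h\right) + \left(-2\right)^{2} = \left(P + h\right) + 4 = 4 + P + h$)
$G{\left(Q,X \right)} = 40$ ($G{\left(Q,X \right)} = \left(-2\right) \left(-4\right) 5 = 8 \cdot 5 = 40$)
$296 - \frac{G{\left(4,-11 \right)}}{L{\left(8,-7 \right)}} = 296 - \frac{40}{4 + 8 - 7} = 296 - \frac{40}{5} = 296 - 40 \cdot \frac{1}{5} = 296 - 8 = 288$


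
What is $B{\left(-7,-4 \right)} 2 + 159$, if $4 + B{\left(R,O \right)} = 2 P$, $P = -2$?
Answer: $143$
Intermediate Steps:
$B{\left(R,O \right)} = -8$ ($B{\left(R,O \right)} = -4 + 2 \left(-2\right) = -4 - 4 = -8$)
$B{\left(-7,-4 \right)} 2 + 159 = \left(-8\right) 2 + 159 = -16 + 159 = 143$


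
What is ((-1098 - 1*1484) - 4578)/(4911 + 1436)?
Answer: -7160/6347 ≈ -1.1281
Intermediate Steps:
((-1098 - 1*1484) - 4578)/(4911 + 1436) = ((-1098 - 1484) - 4578)/6347 = (-2582 - 4578)*(1/6347) = -7160*1/6347 = -7160/6347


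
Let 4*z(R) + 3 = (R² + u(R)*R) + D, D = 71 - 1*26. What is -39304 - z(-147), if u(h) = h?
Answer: -50119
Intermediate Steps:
D = 45 (D = 71 - 26 = 45)
z(R) = 21/2 + R²/2 (z(R) = -¾ + ((R² + R*R) + 45)/4 = -¾ + ((R² + R²) + 45)/4 = -¾ + (2*R² + 45)/4 = -¾ + (45 + 2*R²)/4 = -¾ + (45/4 + R²/2) = 21/2 + R²/2)
-39304 - z(-147) = -39304 - (21/2 + (½)*(-147)²) = -39304 - (21/2 + (½)*21609) = -39304 - (21/2 + 21609/2) = -39304 - 1*10815 = -39304 - 10815 = -50119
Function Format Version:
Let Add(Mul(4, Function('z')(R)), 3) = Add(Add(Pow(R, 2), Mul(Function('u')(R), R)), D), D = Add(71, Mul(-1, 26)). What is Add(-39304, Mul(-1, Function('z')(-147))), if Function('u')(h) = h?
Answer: -50119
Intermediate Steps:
D = 45 (D = Add(71, -26) = 45)
Function('z')(R) = Add(Rational(21, 2), Mul(Rational(1, 2), Pow(R, 2))) (Function('z')(R) = Add(Rational(-3, 4), Mul(Rational(1, 4), Add(Add(Pow(R, 2), Mul(R, R)), 45))) = Add(Rational(-3, 4), Mul(Rational(1, 4), Add(Add(Pow(R, 2), Pow(R, 2)), 45))) = Add(Rational(-3, 4), Mul(Rational(1, 4), Add(Mul(2, Pow(R, 2)), 45))) = Add(Rational(-3, 4), Mul(Rational(1, 4), Add(45, Mul(2, Pow(R, 2))))) = Add(Rational(-3, 4), Add(Rational(45, 4), Mul(Rational(1, 2), Pow(R, 2)))) = Add(Rational(21, 2), Mul(Rational(1, 2), Pow(R, 2))))
Add(-39304, Mul(-1, Function('z')(-147))) = Add(-39304, Mul(-1, Add(Rational(21, 2), Mul(Rational(1, 2), Pow(-147, 2))))) = Add(-39304, Mul(-1, Add(Rational(21, 2), Mul(Rational(1, 2), 21609)))) = Add(-39304, Mul(-1, Add(Rational(21, 2), Rational(21609, 2)))) = Add(-39304, Mul(-1, 10815)) = Add(-39304, -10815) = -50119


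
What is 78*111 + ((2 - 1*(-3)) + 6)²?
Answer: 8779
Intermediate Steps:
78*111 + ((2 - 1*(-3)) + 6)² = 8658 + ((2 + 3) + 6)² = 8658 + (5 + 6)² = 8658 + 11² = 8658 + 121 = 8779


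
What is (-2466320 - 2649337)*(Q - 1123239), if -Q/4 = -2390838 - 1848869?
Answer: -81009441716973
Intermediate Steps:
Q = 16958828 (Q = -4*(-2390838 - 1848869) = -4*(-4239707) = 16958828)
(-2466320 - 2649337)*(Q - 1123239) = (-2466320 - 2649337)*(16958828 - 1123239) = -5115657*15835589 = -81009441716973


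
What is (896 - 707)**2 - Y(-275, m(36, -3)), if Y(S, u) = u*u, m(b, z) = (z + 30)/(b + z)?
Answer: 4322160/121 ≈ 35720.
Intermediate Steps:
m(b, z) = (30 + z)/(b + z)
Y(S, u) = u**2
(896 - 707)**2 - Y(-275, m(36, -3)) = (896 - 707)**2 - ((30 - 3)/(36 - 3))**2 = 189**2 - (27/33)**2 = 35721 - ((1/33)*27)**2 = 35721 - (9/11)**2 = 35721 - 1*81/121 = 35721 - 81/121 = 4322160/121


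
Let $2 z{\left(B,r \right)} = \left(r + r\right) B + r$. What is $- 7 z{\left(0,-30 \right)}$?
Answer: $105$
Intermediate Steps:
$z{\left(B,r \right)} = \frac{r}{2} + B r$ ($z{\left(B,r \right)} = \frac{\left(r + r\right) B + r}{2} = \frac{2 r B + r}{2} = \frac{2 B r + r}{2} = \frac{r + 2 B r}{2} = \frac{r}{2} + B r$)
$- 7 z{\left(0,-30 \right)} = - 7 \left(- 30 \left(\frac{1}{2} + 0\right)\right) = - 7 \left(\left(-30\right) \frac{1}{2}\right) = \left(-7\right) \left(-15\right) = 105$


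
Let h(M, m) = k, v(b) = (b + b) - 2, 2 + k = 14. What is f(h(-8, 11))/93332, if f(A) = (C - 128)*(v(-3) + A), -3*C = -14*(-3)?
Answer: -142/23333 ≈ -0.0060858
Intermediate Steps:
k = 12 (k = -2 + 14 = 12)
C = -14 (C = -(-14)*(-3)/3 = -⅓*42 = -14)
v(b) = -2 + 2*b (v(b) = 2*b - 2 = -2 + 2*b)
h(M, m) = 12
f(A) = 1136 - 142*A (f(A) = (-14 - 128)*((-2 + 2*(-3)) + A) = -142*((-2 - 6) + A) = -142*(-8 + A) = 1136 - 142*A)
f(h(-8, 11))/93332 = (1136 - 142*12)/93332 = (1136 - 1704)*(1/93332) = -568*1/93332 = -142/23333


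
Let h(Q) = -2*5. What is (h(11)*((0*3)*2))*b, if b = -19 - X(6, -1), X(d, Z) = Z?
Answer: 0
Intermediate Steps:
h(Q) = -10
b = -18 (b = -19 - 1*(-1) = -19 + 1 = -18)
(h(11)*((0*3)*2))*b = -10*0*3*2*(-18) = -0*2*(-18) = -10*0*(-18) = 0*(-18) = 0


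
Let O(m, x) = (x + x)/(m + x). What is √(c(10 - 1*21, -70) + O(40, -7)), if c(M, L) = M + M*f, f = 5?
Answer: 4*I*√4521/33 ≈ 8.1501*I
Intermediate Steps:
O(m, x) = 2*x/(m + x) (O(m, x) = (2*x)/(m + x) = 2*x/(m + x))
c(M, L) = 6*M (c(M, L) = M + M*5 = M + 5*M = 6*M)
√(c(10 - 1*21, -70) + O(40, -7)) = √(6*(10 - 1*21) + 2*(-7)/(40 - 7)) = √(6*(10 - 21) + 2*(-7)/33) = √(6*(-11) + 2*(-7)*(1/33)) = √(-66 - 14/33) = √(-2192/33) = 4*I*√4521/33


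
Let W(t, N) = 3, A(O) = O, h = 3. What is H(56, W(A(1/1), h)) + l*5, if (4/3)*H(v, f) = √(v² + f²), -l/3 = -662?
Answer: 9930 + 3*√3145/4 ≈ 9972.1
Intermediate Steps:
l = 1986 (l = -3*(-662) = 1986)
H(v, f) = 3*√(f² + v²)/4 (H(v, f) = 3*√(v² + f²)/4 = 3*√(f² + v²)/4)
H(56, W(A(1/1), h)) + l*5 = 3*√(3² + 56²)/4 + 1986*5 = 3*√(9 + 3136)/4 + 9930 = 3*√3145/4 + 9930 = 9930 + 3*√3145/4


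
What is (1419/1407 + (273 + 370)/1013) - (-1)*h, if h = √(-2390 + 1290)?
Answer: 780716/475097 + 10*I*√11 ≈ 1.6433 + 33.166*I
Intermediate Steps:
h = 10*I*√11 (h = √(-1100) = 10*I*√11 ≈ 33.166*I)
(1419/1407 + (273 + 370)/1013) - (-1)*h = (1419/1407 + (273 + 370)/1013) - (-1)*10*I*√11 = (1419*(1/1407) + 643*(1/1013)) - (-10)*I*√11 = (473/469 + 643/1013) + 10*I*√11 = 780716/475097 + 10*I*√11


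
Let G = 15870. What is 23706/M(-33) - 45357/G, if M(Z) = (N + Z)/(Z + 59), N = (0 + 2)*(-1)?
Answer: -652210481/37030 ≈ -17613.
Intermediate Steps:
N = -2 (N = 2*(-1) = -2)
M(Z) = (-2 + Z)/(59 + Z) (M(Z) = (-2 + Z)/(Z + 59) = (-2 + Z)/(59 + Z))
23706/M(-33) - 45357/G = 23706/(((-2 - 33)/(59 - 33))) - 45357/15870 = 23706/((-35/26)) - 45357*1/15870 = 23706/(((1/26)*(-35))) - 15119/5290 = 23706/(-35/26) - 15119/5290 = 23706*(-26/35) - 15119/5290 = -616356/35 - 15119/5290 = -652210481/37030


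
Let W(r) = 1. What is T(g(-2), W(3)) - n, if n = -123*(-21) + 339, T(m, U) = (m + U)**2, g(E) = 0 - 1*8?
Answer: -2873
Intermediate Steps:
g(E) = -8 (g(E) = 0 - 8 = -8)
T(m, U) = (U + m)**2
n = 2922 (n = 2583 + 339 = 2922)
T(g(-2), W(3)) - n = (1 - 8)**2 - 1*2922 = (-7)**2 - 2922 = 49 - 2922 = -2873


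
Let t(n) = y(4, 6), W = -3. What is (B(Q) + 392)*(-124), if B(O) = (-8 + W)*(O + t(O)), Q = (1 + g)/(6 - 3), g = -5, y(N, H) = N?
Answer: -134912/3 ≈ -44971.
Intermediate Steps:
t(n) = 4
Q = -4/3 (Q = (1 - 5)/(6 - 3) = -4/3 ≈ -1.3333)
B(O) = -44 - 11*O (B(O) = (-8 - 3)*(O + 4) = -11*(4 + O) = -44 - 11*O)
(B(Q) + 392)*(-124) = ((-44 - 11*(-4/3)) + 392)*(-124) = ((-44 + 44/3) + 392)*(-124) = (-88/3 + 392)*(-124) = (1088/3)*(-124) = -134912/3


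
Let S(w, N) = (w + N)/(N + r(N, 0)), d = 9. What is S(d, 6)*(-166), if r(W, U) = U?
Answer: -415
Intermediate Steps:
S(w, N) = (N + w)/N (S(w, N) = (w + N)/(N + 0) = (N + w)/N)
S(d, 6)*(-166) = ((6 + 9)/6)*(-166) = ((⅙)*15)*(-166) = (5/2)*(-166) = -415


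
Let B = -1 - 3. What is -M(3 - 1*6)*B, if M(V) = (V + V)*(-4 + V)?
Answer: 168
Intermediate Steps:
M(V) = 2*V*(-4 + V) (M(V) = (2*V)*(-4 + V) = 2*V*(-4 + V))
B = -4
-M(3 - 1*6)*B = -2*(3 - 1*6)*(-4 + (3 - 1*6))*(-4) = -2*(3 - 6)*(-4 + (3 - 6))*(-4) = -2*(-3)*(-4 - 3)*(-4) = -2*(-3)*(-7)*(-4) = -42*(-4) = -1*(-168) = 168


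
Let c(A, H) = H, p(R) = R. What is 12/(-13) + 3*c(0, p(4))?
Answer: 144/13 ≈ 11.077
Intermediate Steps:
12/(-13) + 3*c(0, p(4)) = 12/(-13) + 3*4 = 12*(-1/13) + 12 = -12/13 + 12 = 144/13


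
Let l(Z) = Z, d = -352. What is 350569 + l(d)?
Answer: 350217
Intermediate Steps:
350569 + l(d) = 350569 - 352 = 350217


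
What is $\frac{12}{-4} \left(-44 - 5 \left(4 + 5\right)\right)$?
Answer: $267$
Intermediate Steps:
$\frac{12}{-4} \left(-44 - 5 \left(4 + 5\right)\right) = 12 \left(- \frac{1}{4}\right) \left(-44 - 45\right) = - 3 \left(-44 - 45\right) = \left(-3\right) \left(-89\right) = 267$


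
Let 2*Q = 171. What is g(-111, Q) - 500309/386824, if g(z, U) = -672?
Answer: -260446037/386824 ≈ -673.29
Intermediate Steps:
Q = 171/2 (Q = (½)*171 = 171/2 ≈ 85.500)
g(-111, Q) - 500309/386824 = -672 - 500309/386824 = -260446037/386824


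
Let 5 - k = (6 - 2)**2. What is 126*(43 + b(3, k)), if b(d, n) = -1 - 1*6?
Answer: 4536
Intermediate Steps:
k = -11 (k = 5 - (6 - 2)**2 = 5 - 1*4**2 = 5 - 1*16 = 5 - 16 = -11)
b(d, n) = -7 (b(d, n) = -1 - 6 = -7)
126*(43 + b(3, k)) = 126*(43 - 7) = 126*36 = 4536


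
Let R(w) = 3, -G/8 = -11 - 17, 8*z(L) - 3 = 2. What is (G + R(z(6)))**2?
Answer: 51529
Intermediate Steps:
z(L) = 5/8 (z(L) = 3/8 + (1/8)*2 = 3/8 + 1/4 = 5/8)
G = 224 (G = -8*(-11 - 17) = -8*(-28) = 224)
(G + R(z(6)))**2 = (224 + 3)**2 = 227**2 = 51529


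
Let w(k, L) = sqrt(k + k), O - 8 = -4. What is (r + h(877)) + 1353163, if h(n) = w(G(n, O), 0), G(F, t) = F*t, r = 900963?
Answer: 2254126 + 2*sqrt(1754) ≈ 2.2542e+6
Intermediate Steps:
O = 4 (O = 8 - 4 = 4)
w(k, L) = sqrt(2)*sqrt(k) (w(k, L) = sqrt(2*k) = sqrt(2)*sqrt(k))
h(n) = 2*sqrt(2)*sqrt(n) (h(n) = sqrt(2)*sqrt(n*4) = sqrt(2)*sqrt(4*n) = sqrt(2)*(2*sqrt(n)) = 2*sqrt(2)*sqrt(n))
(r + h(877)) + 1353163 = (900963 + 2*sqrt(2)*sqrt(877)) + 1353163 = (900963 + 2*sqrt(1754)) + 1353163 = 2254126 + 2*sqrt(1754)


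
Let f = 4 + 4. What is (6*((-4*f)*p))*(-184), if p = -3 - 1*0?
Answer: -105984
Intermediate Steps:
p = -3 (p = -3 + 0 = -3)
f = 8
(6*((-4*f)*p))*(-184) = (6*(-4*8*(-3)))*(-184) = (6*(-32*(-3)))*(-184) = (6*96)*(-184) = 576*(-184) = -105984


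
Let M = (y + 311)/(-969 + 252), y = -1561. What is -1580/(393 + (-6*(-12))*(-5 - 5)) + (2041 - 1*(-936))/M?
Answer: 699959443/408750 ≈ 1712.4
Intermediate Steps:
M = 1250/717 (M = (-1561 + 311)/(-969 + 252) = -1250/(-717) = -1250*(-1/717) = 1250/717 ≈ 1.7434)
-1580/(393 + (-6*(-12))*(-5 - 5)) + (2041 - 1*(-936))/M = -1580/(393 + (-6*(-12))*(-5 - 5)) + (2041 - 1*(-936))/(1250/717) = -1580/(393 + 72*(-10)) + (2041 + 936)*(717/1250) = -1580/(393 - 720) + 2977*(717/1250) = -1580/(-327) + 2134509/1250 = -1580*(-1/327) + 2134509/1250 = 1580/327 + 2134509/1250 = 699959443/408750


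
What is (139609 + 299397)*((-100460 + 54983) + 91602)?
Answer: 20249151750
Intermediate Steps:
(139609 + 299397)*((-100460 + 54983) + 91602) = 439006*(-45477 + 91602) = 439006*46125 = 20249151750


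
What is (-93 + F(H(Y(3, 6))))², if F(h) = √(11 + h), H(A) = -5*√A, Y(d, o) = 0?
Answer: (93 - √11)² ≈ 8043.1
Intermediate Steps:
(-93 + F(H(Y(3, 6))))² = (-93 + √(11 - 5*√0))² = (-93 + √(11 - 5*0))² = (-93 + √(11 + 0))² = (-93 + √11)²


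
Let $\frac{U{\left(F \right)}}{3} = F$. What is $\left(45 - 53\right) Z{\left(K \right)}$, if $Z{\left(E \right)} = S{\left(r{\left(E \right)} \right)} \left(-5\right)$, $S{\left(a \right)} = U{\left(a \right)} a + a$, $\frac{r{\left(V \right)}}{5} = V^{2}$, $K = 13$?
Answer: $85716800$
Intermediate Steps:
$U{\left(F \right)} = 3 F$
$r{\left(V \right)} = 5 V^{2}$
$S{\left(a \right)} = a + 3 a^{2}$ ($S{\left(a \right)} = 3 a a + a = 3 a^{2} + a = a + 3 a^{2}$)
$Z{\left(E \right)} = - 25 E^{2} \left(1 + 15 E^{2}\right)$ ($Z{\left(E \right)} = 5 E^{2} \left(1 + 3 \cdot 5 E^{2}\right) \left(-5\right) = 5 E^{2} \left(1 + 15 E^{2}\right) \left(-5\right) = - 25 E^{2} \left(1 + 15 E^{2}\right)$)
$\left(45 - 53\right) Z{\left(K \right)} = \left(45 - 53\right) 13^{2} \left(-25 - 375 \cdot 13^{2}\right) = - 8 \cdot 169 \left(-25 - 63375\right) = - 8 \cdot 169 \left(-63400\right) = \left(-8\right) \left(-10714600\right) = 85716800$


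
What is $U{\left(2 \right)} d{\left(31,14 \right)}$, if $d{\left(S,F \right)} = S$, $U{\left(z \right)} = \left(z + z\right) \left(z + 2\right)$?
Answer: $496$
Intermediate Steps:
$U{\left(z \right)} = 2 z \left(2 + z\right)$
$U{\left(2 \right)} d{\left(31,14 \right)} = 2 \cdot 2 \left(2 + 2\right) 31 = 2 \cdot 2 \cdot 4 \cdot 31 = 16 \cdot 31 = 496$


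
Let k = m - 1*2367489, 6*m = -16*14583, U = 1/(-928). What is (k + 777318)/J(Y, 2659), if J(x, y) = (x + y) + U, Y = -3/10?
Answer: -7558833760/12336363 ≈ -612.73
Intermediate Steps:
U = -1/928 ≈ -0.0010776
Y = -3/10 (Y = (⅒)*(-3) = -3/10 ≈ -0.30000)
m = -38888 (m = (-16*14583)/6 = (⅙)*(-233328) = -38888)
k = -2406377 (k = -38888 - 1*2367489 = -38888 - 2367489 = -2406377)
J(x, y) = -1/928 + x + y (J(x, y) = (x + y) - 1/928 = -1/928 + x + y)
(k + 777318)/J(Y, 2659) = (-2406377 + 777318)/(-1/928 - 3/10 + 2659) = -1629059/12336363/4640 = -1629059*4640/12336363 = -7558833760/12336363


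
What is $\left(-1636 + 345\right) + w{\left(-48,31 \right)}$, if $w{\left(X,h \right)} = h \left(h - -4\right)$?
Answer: $-206$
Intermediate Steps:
$w{\left(X,h \right)} = h \left(4 + h\right)$ ($w{\left(X,h \right)} = h \left(h + 4\right) = h \left(4 + h\right)$)
$\left(-1636 + 345\right) + w{\left(-48,31 \right)} = \left(-1636 + 345\right) + 31 \left(4 + 31\right) = -1291 + 31 \cdot 35 = -1291 + 1085 = -206$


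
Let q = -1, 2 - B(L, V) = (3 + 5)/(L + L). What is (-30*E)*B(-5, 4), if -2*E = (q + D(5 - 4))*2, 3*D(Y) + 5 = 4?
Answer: -112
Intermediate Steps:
B(L, V) = 2 - 4/L (B(L, V) = 2 - (3 + 5)/(L + L) = 2 - 8/(2*L) = 2 - 8*1/(2*L) = 2 - 4/L)
D(Y) = -1/3 (D(Y) = -5/3 + (1/3)*4 = -5/3 + 4/3 = -1/3)
E = 4/3 (E = -(-1 - 1/3)*2/2 = -(-2)*2/3 = -1/2*(-8/3) = 4/3 ≈ 1.3333)
(-30*E)*B(-5, 4) = (-30*4/3)*(2 - 4/(-5)) = -40*(2 - 4*(-1/5)) = -40*(2 + 4/5) = -40*14/5 = -112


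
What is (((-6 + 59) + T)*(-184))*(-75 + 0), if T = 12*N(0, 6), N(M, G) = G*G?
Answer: 6693000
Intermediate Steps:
N(M, G) = G²
T = 432 (T = 12*6² = 12*36 = 432)
(((-6 + 59) + T)*(-184))*(-75 + 0) = (((-6 + 59) + 432)*(-184))*(-75 + 0) = ((53 + 432)*(-184))*(-75) = (485*(-184))*(-75) = -89240*(-75) = 6693000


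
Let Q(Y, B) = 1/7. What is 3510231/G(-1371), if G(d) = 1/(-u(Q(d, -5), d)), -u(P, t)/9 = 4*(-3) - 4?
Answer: -505473264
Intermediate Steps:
Q(Y, B) = ⅐
u(P, t) = 144 (u(P, t) = -9*(4*(-3) - 4) = -9*(-12 - 4) = -9*(-16) = 144)
G(d) = -1/144 (G(d) = 1/(-1*144) = 1/(-144) = -1/144)
3510231/G(-1371) = 3510231/(-1/144) = 3510231*(-144) = -505473264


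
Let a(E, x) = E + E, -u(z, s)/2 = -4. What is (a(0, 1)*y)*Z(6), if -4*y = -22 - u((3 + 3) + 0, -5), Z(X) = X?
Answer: 0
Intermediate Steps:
u(z, s) = 8 (u(z, s) = -2*(-4) = 8)
a(E, x) = 2*E
y = 15/2 (y = -(-22 - 1*8)/4 = -(-22 - 8)/4 = -¼*(-30) = 15/2 ≈ 7.5000)
(a(0, 1)*y)*Z(6) = ((2*0)*(15/2))*6 = (0*(15/2))*6 = 0*6 = 0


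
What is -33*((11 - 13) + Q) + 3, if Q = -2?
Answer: 135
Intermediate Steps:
-33*((11 - 13) + Q) + 3 = -33*((11 - 13) - 2) + 3 = -33*(-2 - 2) + 3 = -33*(-4) + 3 = 132 + 3 = 135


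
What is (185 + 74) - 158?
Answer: 101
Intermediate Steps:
(185 + 74) - 158 = 259 - 158 = 101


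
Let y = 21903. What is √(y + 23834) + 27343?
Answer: 27343 + √45737 ≈ 27557.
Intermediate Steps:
√(y + 23834) + 27343 = √(21903 + 23834) + 27343 = √45737 + 27343 = 27343 + √45737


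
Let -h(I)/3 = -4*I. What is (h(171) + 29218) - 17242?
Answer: 14028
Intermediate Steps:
h(I) = 12*I (h(I) = -(-12)*I = 12*I)
(h(171) + 29218) - 17242 = (12*171 + 29218) - 17242 = (2052 + 29218) - 17242 = 31270 - 17242 = 14028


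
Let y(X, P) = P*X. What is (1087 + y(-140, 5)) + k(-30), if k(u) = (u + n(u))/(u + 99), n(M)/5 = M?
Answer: 8841/23 ≈ 384.39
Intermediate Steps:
n(M) = 5*M
k(u) = 6*u/(99 + u) (k(u) = (u + 5*u)/(u + 99) = (6*u)/(99 + u) = 6*u/(99 + u))
(1087 + y(-140, 5)) + k(-30) = (1087 + 5*(-140)) + 6*(-30)/(99 - 30) = (1087 - 700) + 6*(-30)/69 = 387 + 6*(-30)*(1/69) = 387 - 60/23 = 8841/23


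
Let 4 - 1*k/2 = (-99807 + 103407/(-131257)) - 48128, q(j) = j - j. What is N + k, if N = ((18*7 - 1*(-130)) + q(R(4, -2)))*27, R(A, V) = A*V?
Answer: 39743513844/131257 ≈ 3.0279e+5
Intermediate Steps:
q(j) = 0
N = 6912 (N = ((18*7 - 1*(-130)) + 0)*27 = ((126 + 130) + 0)*27 = (256 + 0)*27 = 256*27 = 6912)
k = 38836265460/131257 (k = 8 - 2*((-99807 + 103407/(-131257)) - 48128) = 8 - 2*((-99807 + 103407*(-1/131257)) - 48128) = 8 - 2*((-99807 - 103407/131257) - 48128) = 8 - 2*(-13100470806/131257 - 48128) = 8 - 2*(-19417607702/131257) = 8 + 38835215404/131257 = 38836265460/131257 ≈ 2.9588e+5)
N + k = 6912 + 38836265460/131257 = 39743513844/131257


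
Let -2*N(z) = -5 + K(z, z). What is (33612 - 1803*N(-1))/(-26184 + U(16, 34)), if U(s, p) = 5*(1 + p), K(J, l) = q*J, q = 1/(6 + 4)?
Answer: -580287/520180 ≈ -1.1156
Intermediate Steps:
q = ⅒ (q = 1/10 = ⅒ ≈ 0.10000)
K(J, l) = J/10
U(s, p) = 5 + 5*p
N(z) = 5/2 - z/20 (N(z) = -(-5 + z/10)/2 = 5/2 - z/20)
(33612 - 1803*N(-1))/(-26184 + U(16, 34)) = (33612 - 1803*(5/2 - 1/20*(-1)))/(-26184 + (5 + 5*34)) = (33612 - 1803*(5/2 + 1/20))/(-26184 + (5 + 170)) = (33612 - 1803*51/20)/(-26184 + 175) = (33612 - 91953/20)/(-26009) = (580287/20)*(-1/26009) = -580287/520180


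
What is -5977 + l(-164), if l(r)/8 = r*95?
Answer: -130617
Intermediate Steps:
l(r) = 760*r (l(r) = 8*(r*95) = 8*(95*r) = 760*r)
-5977 + l(-164) = -5977 + 760*(-164) = -5977 - 124640 = -130617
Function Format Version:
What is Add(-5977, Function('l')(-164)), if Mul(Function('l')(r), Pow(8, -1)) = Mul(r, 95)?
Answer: -130617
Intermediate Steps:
Function('l')(r) = Mul(760, r) (Function('l')(r) = Mul(8, Mul(r, 95)) = Mul(8, Mul(95, r)) = Mul(760, r))
Add(-5977, Function('l')(-164)) = Add(-5977, Mul(760, -164)) = Add(-5977, -124640) = -130617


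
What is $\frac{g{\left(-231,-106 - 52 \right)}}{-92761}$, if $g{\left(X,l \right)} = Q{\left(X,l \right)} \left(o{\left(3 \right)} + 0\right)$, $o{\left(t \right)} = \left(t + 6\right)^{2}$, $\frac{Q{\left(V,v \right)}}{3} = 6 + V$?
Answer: $\frac{54675}{92761} \approx 0.58942$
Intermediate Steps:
$Q{\left(V,v \right)} = 18 + 3 V$ ($Q{\left(V,v \right)} = 3 \left(6 + V\right) = 18 + 3 V$)
$o{\left(t \right)} = \left(6 + t\right)^{2}$
$g{\left(X,l \right)} = 1458 + 243 X$ ($g{\left(X,l \right)} = \left(18 + 3 X\right) \left(\left(6 + 3\right)^{2} + 0\right) = \left(18 + 3 X\right) \left(9^{2} + 0\right) = \left(18 + 3 X\right) \left(81 + 0\right) = \left(18 + 3 X\right) 81 = 1458 + 243 X$)
$\frac{g{\left(-231,-106 - 52 \right)}}{-92761} = \frac{1458 + 243 \left(-231\right)}{-92761} = \left(1458 - 56133\right) \left(- \frac{1}{92761}\right) = \left(-54675\right) \left(- \frac{1}{92761}\right) = \frac{54675}{92761}$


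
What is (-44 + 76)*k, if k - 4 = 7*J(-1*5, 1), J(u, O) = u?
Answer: -992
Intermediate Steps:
k = -31 (k = 4 + 7*(-1*5) = 4 + 7*(-5) = 4 - 35 = -31)
(-44 + 76)*k = (-44 + 76)*(-31) = 32*(-31) = -992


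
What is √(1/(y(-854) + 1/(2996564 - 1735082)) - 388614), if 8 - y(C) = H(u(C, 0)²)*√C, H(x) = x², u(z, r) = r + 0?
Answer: 2*I*√9894651151223811903/10091857 ≈ 623.39*I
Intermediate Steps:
u(z, r) = r
y(C) = 8 (y(C) = 8 - (0²)²*√C = 8 - 0²*√C = 8 - 0*√C = 8 - 1*0 = 8 + 0 = 8)
√(1/(y(-854) + 1/(2996564 - 1735082)) - 388614) = √(1/(8 + 1/(2996564 - 1735082)) - 388614) = √(1/(8 + 1/1261482) - 388614) = √(1/(10091857/1261482) - 388614) = √(1261482/10091857 - 388614) = √(-3921835654716/10091857) = 2*I*√9894651151223811903/10091857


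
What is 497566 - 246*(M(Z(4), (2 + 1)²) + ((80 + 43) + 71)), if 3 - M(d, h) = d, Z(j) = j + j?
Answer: 451072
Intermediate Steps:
Z(j) = 2*j
M(d, h) = 3 - d
497566 - 246*(M(Z(4), (2 + 1)²) + ((80 + 43) + 71)) = 497566 - 246*((3 - 2*4) + ((80 + 43) + 71)) = 497566 - 246*((3 - 1*8) + (123 + 71)) = 497566 - 246*((3 - 8) + 194) = 497566 - 246*(-5 + 194) = 497566 - 246*189 = 497566 - 46494 = 451072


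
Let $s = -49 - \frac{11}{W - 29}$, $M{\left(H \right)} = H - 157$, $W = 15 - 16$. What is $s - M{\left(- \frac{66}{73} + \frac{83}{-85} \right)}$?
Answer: $\frac{820901}{7446} \approx 110.25$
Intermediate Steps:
$W = -1$ ($W = 15 - 16 = -1$)
$M{\left(H \right)} = -157 + H$
$s = - \frac{1459}{30}$ ($s = -49 - \frac{11}{-1 - 29} = -49 - \frac{11}{-30} = -49 - - \frac{11}{30} = -49 + \frac{11}{30} = - \frac{1459}{30} \approx -48.633$)
$s - M{\left(- \frac{66}{73} + \frac{83}{-85} \right)} = - \frac{1459}{30} - \left(-157 + \left(- \frac{66}{73} + \frac{83}{-85}\right)\right) = - \frac{1459}{30} - \left(-157 + \left(\left(-66\right) \frac{1}{73} + 83 \left(- \frac{1}{85}\right)\right)\right) = - \frac{1459}{30} - \left(-157 - \frac{11669}{6205}\right) = - \frac{1459}{30} - - \frac{985854}{6205} = - \frac{1459}{30} + \frac{985854}{6205} = \frac{820901}{7446}$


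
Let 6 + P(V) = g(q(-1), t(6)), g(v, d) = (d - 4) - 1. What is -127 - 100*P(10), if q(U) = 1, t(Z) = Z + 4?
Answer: -27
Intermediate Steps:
t(Z) = 4 + Z
g(v, d) = -5 + d (g(v, d) = (-4 + d) - 1 = -5 + d)
P(V) = -1 (P(V) = -6 + (-5 + (4 + 6)) = -6 + (-5 + 10) = -6 + 5 = -1)
-127 - 100*P(10) = -127 - 100*(-1) = -127 + 100 = -27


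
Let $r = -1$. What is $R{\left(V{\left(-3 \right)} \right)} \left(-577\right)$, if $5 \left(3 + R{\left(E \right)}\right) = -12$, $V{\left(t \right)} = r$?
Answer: $\frac{15579}{5} \approx 3115.8$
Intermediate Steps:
$V{\left(t \right)} = -1$
$R{\left(E \right)} = - \frac{27}{5}$ ($R{\left(E \right)} = -3 + \frac{1}{5} \left(-12\right) = -3 - \frac{12}{5} = - \frac{27}{5}$)
$R{\left(V{\left(-3 \right)} \right)} \left(-577\right) = \left(- \frac{27}{5}\right) \left(-577\right) = \frac{15579}{5}$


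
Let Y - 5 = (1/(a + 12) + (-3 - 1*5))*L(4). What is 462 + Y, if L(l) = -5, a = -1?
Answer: 5572/11 ≈ 506.55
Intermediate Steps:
Y = 490/11 (Y = 5 + (1/(-1 + 12) + (-3 - 1*5))*(-5) = 5 + (1/11 + (-3 - 5))*(-5) = 5 + (1/11 - 8)*(-5) = 5 - 87/11*(-5) = 5 + 435/11 = 490/11 ≈ 44.545)
462 + Y = 462 + 490/11 = 5572/11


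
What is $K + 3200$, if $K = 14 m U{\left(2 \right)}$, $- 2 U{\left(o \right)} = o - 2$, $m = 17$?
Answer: $3200$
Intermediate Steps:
$U{\left(o \right)} = 1 - \frac{o}{2}$ ($U{\left(o \right)} = - \frac{o - 2}{2} = - \frac{-2 + o}{2} = 1 - \frac{o}{2}$)
$K = 0$ ($K = 14 \cdot 17 \left(1 - 1\right) = 238 \left(1 - 1\right) = 238 \cdot 0 = 0$)
$K + 3200 = 0 + 3200 = 3200$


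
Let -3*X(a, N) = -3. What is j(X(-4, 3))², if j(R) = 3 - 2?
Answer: 1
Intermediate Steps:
X(a, N) = 1 (X(a, N) = -⅓*(-3) = 1)
j(R) = 1
j(X(-4, 3))² = 1² = 1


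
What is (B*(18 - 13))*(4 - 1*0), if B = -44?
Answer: -880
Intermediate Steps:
(B*(18 - 13))*(4 - 1*0) = (-44*(18 - 13))*(4 - 1*0) = (-44*5)*(4 + 0) = -220*4 = -880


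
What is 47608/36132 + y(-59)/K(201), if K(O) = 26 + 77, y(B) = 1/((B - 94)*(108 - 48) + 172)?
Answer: 11042952215/8381034192 ≈ 1.3176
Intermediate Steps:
y(B) = 1/(-5468 + 60*B) (y(B) = 1/((-94 + B)*60 + 172) = 1/((-5640 + 60*B) + 172) = 1/(-5468 + 60*B))
K(O) = 103
47608/36132 + y(-59)/K(201) = 47608/36132 + (1/(4*(-1367 + 15*(-59))))/103 = 47608*(1/36132) + (1/(4*(-1367 - 885)))*(1/103) = 11902/9033 + ((¼)/(-2252))*(1/103) = 11902/9033 + ((¼)*(-1/2252))*(1/103) = 11902/9033 - 1/9008*1/103 = 11902/9033 - 1/927824 = 11042952215/8381034192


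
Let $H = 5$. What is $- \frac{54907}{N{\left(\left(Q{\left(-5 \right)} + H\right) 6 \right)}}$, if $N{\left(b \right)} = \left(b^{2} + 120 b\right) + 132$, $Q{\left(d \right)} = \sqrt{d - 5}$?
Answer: $\frac{54907 i}{24 \left(- 178 i + 45 \sqrt{10}\right)} \approx -7.8412 + 6.2687 i$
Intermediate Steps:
$Q{\left(d \right)} = \sqrt{-5 + d}$
$N{\left(b \right)} = 132 + b^{2} + 120 b$
$- \frac{54907}{N{\left(\left(Q{\left(-5 \right)} + H\right) 6 \right)}} = - \frac{54907}{132 + \left(\left(\sqrt{-5 - 5} + 5\right) 6\right)^{2} + 120 \left(\sqrt{-5 - 5} + 5\right) 6} = - \frac{54907}{132 + \left(\left(\sqrt{-10} + 5\right) 6\right)^{2} + 120 \left(\sqrt{-10} + 5\right) 6} = - \frac{54907}{132 + \left(\left(i \sqrt{10} + 5\right) 6\right)^{2} + 120 \left(i \sqrt{10} + 5\right) 6} = - \frac{54907}{132 + \left(\left(5 + i \sqrt{10}\right) 6\right)^{2} + 120 \left(5 + i \sqrt{10}\right) 6} = - \frac{54907}{132 + \left(30 + 6 i \sqrt{10}\right)^{2} + 120 \left(30 + 6 i \sqrt{10}\right)} = - \frac{54907}{132 + \left(30 + 6 i \sqrt{10}\right)^{2} + \left(3600 + 720 i \sqrt{10}\right)} = - \frac{54907}{3732 + \left(30 + 6 i \sqrt{10}\right)^{2} + 720 i \sqrt{10}}$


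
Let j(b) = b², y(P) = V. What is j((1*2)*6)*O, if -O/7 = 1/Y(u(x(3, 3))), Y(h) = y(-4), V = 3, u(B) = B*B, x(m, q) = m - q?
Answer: -336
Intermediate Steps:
u(B) = B²
y(P) = 3
Y(h) = 3
O = -7/3 ≈ -2.3333
j((1*2)*6)*O = ((1*2)*6)²*(-7/3) = (2*6)²*(-7/3) = 12²*(-7/3) = 144*(-7/3) = -336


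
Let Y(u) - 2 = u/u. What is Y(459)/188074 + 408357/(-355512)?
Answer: -12800044647/11143760648 ≈ -1.1486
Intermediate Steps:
Y(u) = 3 (Y(u) = 2 + u/u = 2 + 1 = 3)
Y(459)/188074 + 408357/(-355512) = 3/188074 + 408357/(-355512) = 3*(1/188074) + 408357*(-1/355512) = 3/188074 - 136119/118504 = -12800044647/11143760648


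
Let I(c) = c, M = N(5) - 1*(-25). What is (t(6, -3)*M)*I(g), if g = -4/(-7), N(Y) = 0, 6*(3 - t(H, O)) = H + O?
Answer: 250/7 ≈ 35.714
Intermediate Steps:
t(H, O) = 3 - H/6 - O/6 (t(H, O) = 3 - (H + O)/6 = 3 + (-H/6 - O/6) = 3 - H/6 - O/6)
M = 25 (M = 0 - 1*(-25) = 0 + 25 = 25)
g = 4/7 (g = -4*(-1/7) = 4/7 ≈ 0.57143)
(t(6, -3)*M)*I(g) = ((3 - 1/6*6 - 1/6*(-3))*25)*(4/7) = ((3 - 1 + 1/2)*25)*(4/7) = ((5/2)*25)*(4/7) = (125/2)*(4/7) = 250/7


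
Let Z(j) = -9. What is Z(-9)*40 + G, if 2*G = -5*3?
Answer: -735/2 ≈ -367.50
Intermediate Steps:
G = -15/2 (G = (-5*3)/2 = (1/2)*(-15) = -15/2 ≈ -7.5000)
Z(-9)*40 + G = -9*40 - 15/2 = -360 - 15/2 = -735/2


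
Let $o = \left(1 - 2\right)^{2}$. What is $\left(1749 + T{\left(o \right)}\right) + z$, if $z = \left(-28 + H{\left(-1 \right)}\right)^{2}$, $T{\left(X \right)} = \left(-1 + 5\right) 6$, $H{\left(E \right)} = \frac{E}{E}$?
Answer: $2502$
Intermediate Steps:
$H{\left(E \right)} = 1$
$o = 1$ ($o = \left(-1\right)^{2} = 1$)
$T{\left(X \right)} = 24$ ($T{\left(X \right)} = 4 \cdot 6 = 24$)
$z = 729$ ($z = \left(-28 + 1\right)^{2} = \left(-27\right)^{2} = 729$)
$\left(1749 + T{\left(o \right)}\right) + z = \left(1749 + 24\right) + 729 = 1773 + 729 = 2502$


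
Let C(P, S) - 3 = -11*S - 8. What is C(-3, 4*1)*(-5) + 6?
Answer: 251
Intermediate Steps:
C(P, S) = -5 - 11*S (C(P, S) = 3 + (-11*S - 8) = 3 + (-8 - 11*S) = -5 - 11*S)
C(-3, 4*1)*(-5) + 6 = (-5 - 44)*(-5) + 6 = -49*(-5) + 6 = 245 + 6 = 251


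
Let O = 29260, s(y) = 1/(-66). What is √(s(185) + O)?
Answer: √127456494/66 ≈ 171.06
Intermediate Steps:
s(y) = -1/66
√(s(185) + O) = √(-1/66 + 29260) = √(1931159/66) = √127456494/66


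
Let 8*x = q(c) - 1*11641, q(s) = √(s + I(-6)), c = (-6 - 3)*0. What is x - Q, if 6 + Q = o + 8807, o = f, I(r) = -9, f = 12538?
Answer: -182353/8 + 3*I/8 ≈ -22794.0 + 0.375*I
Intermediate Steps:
o = 12538
c = 0 (c = -9*0 = 0)
q(s) = √(-9 + s) (q(s) = √(s - 9) = √(-9 + s))
Q = 21339 (Q = -6 + (12538 + 8807) = -6 + 21345 = 21339)
x = -11641/8 + 3*I/8 (x = (√(-9 + 0) - 1*11641)/8 = (√(-9) - 11641)/8 = (3*I - 11641)/8 = (-11641 + 3*I)/8 = -11641/8 + 3*I/8 ≈ -1455.1 + 0.375*I)
x - Q = (-11641/8 + 3*I/8) - 1*21339 = (-11641/8 + 3*I/8) - 21339 = -182353/8 + 3*I/8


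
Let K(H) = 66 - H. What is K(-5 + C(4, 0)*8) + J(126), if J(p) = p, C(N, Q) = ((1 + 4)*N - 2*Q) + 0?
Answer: 37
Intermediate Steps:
C(N, Q) = -2*Q + 5*N (C(N, Q) = (5*N - 2*Q) + 0 = (-2*Q + 5*N) + 0 = -2*Q + 5*N)
K(-5 + C(4, 0)*8) + J(126) = (66 - (-5 + (-2*0 + 5*4)*8)) + 126 = (66 - (-5 + (0 + 20)*8)) + 126 = (66 - (-5 + 20*8)) + 126 = (66 - (-5 + 160)) + 126 = (66 - 1*155) + 126 = (66 - 155) + 126 = -89 + 126 = 37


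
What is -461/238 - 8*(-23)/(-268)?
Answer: -41835/15946 ≈ -2.6235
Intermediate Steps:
-461/238 - 8*(-23)/(-268) = -461*1/238 + 184*(-1/268) = -461/238 - 46/67 = -41835/15946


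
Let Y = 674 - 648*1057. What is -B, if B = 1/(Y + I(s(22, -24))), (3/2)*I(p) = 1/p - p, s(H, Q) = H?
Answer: 11/7527043 ≈ 1.4614e-6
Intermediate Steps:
I(p) = -2*p/3 + 2/(3*p) (I(p) = 2*(1/p - p)/3 = -2*p/3 + 2/(3*p))
Y = -684262 (Y = 674 - 684936 = -684262)
B = -11/7527043 (B = 1/(-684262 + (⅔)*(1 - 1*22²)/22) = 1/(-684262 + (⅔)*(1/22)*(1 - 1*484)) = 1/(-684262 + (⅔)*(1/22)*(1 - 484)) = 1/(-684262 + (⅔)*(1/22)*(-483)) = 1/(-684262 - 161/11) = 1/(-7527043/11) = -11/7527043 ≈ -1.4614e-6)
-B = -1*(-11/7527043) = 11/7527043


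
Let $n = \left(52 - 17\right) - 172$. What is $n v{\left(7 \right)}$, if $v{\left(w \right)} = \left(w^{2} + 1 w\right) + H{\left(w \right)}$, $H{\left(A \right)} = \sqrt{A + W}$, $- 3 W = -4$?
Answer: $-7672 - \frac{685 \sqrt{3}}{3} \approx -8067.5$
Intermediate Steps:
$W = \frac{4}{3}$ ($W = \left(- \frac{1}{3}\right) \left(-4\right) = \frac{4}{3} \approx 1.3333$)
$n = -137$ ($n = 35 - 172 = -137$)
$H{\left(A \right)} = \sqrt{\frac{4}{3} + A}$ ($H{\left(A \right)} = \sqrt{A + \frac{4}{3}} = \sqrt{\frac{4}{3} + A}$)
$v{\left(w \right)} = w + w^{2} + \frac{\sqrt{12 + 9 w}}{3}$ ($v{\left(w \right)} = \left(w^{2} + 1 w\right) + \frac{\sqrt{12 + 9 w}}{3} = \left(w^{2} + w\right) + \frac{\sqrt{12 + 9 w}}{3} = \left(w + w^{2}\right) + \frac{\sqrt{12 + 9 w}}{3} = w + w^{2} + \frac{\sqrt{12 + 9 w}}{3}$)
$n v{\left(7 \right)} = - 137 \left(7 + 7^{2} + \frac{\sqrt{12 + 9 \cdot 7}}{3}\right) = - 137 \left(7 + 49 + \frac{\sqrt{12 + 63}}{3}\right) = - 137 \left(7 + 49 + \frac{\sqrt{75}}{3}\right) = - 137 \left(7 + 49 + \frac{5 \sqrt{3}}{3}\right) = - 137 \left(56 + \frac{5 \sqrt{3}}{3}\right) = -7672 - \frac{685 \sqrt{3}}{3}$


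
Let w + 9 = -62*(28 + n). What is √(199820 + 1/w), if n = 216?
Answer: √45784510606443/15137 ≈ 447.01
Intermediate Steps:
w = -15137 (w = -9 - 62*(28 + 216) = -9 - 62*244 = -9 - 15128 = -15137)
√(199820 + 1/w) = √(199820 + 1/(-15137)) = √(199820 - 1/15137) = √(3024675339/15137) = √45784510606443/15137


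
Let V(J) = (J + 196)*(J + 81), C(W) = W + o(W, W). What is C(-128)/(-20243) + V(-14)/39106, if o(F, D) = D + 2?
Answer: 128388033/395811379 ≈ 0.32437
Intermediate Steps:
o(F, D) = 2 + D
C(W) = 2 + 2*W (C(W) = W + (2 + W) = 2 + 2*W)
V(J) = (81 + J)*(196 + J) (V(J) = (196 + J)*(81 + J) = (81 + J)*(196 + J))
C(-128)/(-20243) + V(-14)/39106 = (2 + 2*(-128))/(-20243) + (15876 + (-14)² + 277*(-14))/39106 = (2 - 256)*(-1/20243) + (15876 + 196 - 3878)*(1/39106) = -254*(-1/20243) + 12194*(1/39106) = 254/20243 + 6097/19553 = 128388033/395811379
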